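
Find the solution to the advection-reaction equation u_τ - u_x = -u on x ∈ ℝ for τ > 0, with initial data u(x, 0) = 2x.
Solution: Substitute u = exp(-τ)w.
Then u_τ = exp(-τ)(w_τ - w), u_x = exp(-τ)w_x; substituting and dividing by exp(-τ), the lower-order terms cancel: w_τ - w_x = 0 (standard advection equation).
Data for w: w(x,0) = u(x,0) = 2x.
By characteristics (dx/dτ = -1), w(x,τ) = f(x + τ) with f = w(·, 0).
So w(x,τ) = 2x + 2τ, and u(x,τ) = exp(-τ)w(x,τ).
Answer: u(x, τ) = 2xexp(-τ) + 2τexp(-τ)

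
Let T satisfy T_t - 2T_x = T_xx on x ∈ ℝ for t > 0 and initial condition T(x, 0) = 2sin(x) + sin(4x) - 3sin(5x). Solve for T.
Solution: Change to a moving frame: let η = x + 2t, σ = t and write T(x,t) = u(η,σ).
By the chain rule T_t = u_σ + 2u_η, T_x = u_η, T_xx = u_ηη.
Then T_t - 2T_x = u_σ: the advection term cancels and the PDE becomes the heat equation u_σ = u_ηη on η ∈ ℝ.
Initial data: u(η,0) = T(η,0) = 2sin(η) + sin(4η) - 3sin(5η).
On η ∈ ℝ each mode satisfies (sin(nη))″ = -n² sin(nη), so exp(-n²σ) sin(nη) solves the heat equation; by superposition u(η,σ) = Σ c_n exp(-n²σ) sin(nη).
Reading off the coefficients: c_1=2, c_4=1, c_5=-3, so u(η,σ) = 2exp(-σ)sin(η) + exp(-16σ)sin(4η) - 3exp(-25σ)sin(5η).
Substituting back η = x + 2t, σ = t: T(x,t) = u(x + 2t, t).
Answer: T(x, t) = 2exp(-t)sin(2t + x) + exp(-16t)sin(8t + 4x) - 3exp(-25t)sin(10t + 5x)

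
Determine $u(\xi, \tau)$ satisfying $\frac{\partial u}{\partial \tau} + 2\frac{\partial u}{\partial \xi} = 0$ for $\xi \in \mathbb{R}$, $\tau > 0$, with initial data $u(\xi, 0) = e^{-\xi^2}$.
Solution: By method of characteristics (waves move right with speed 2):
Along characteristics $\xi - 2\tau =$ const, $u$ is constant, so $u(\xi,\tau) = f(\xi - 2\tau)$ with $f = u( \cdot , 0)$.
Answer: $u(\xi, \tau) = e^{-(-2 \tau + \xi)^2}$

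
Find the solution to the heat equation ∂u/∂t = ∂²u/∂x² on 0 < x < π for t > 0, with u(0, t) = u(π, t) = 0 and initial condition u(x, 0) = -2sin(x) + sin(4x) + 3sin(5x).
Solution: Separating variables: u = Σ c_n exp(-n²t) sin(nx). From u(x,0) = -2sin(x) + sin(4x) + 3sin(5x): c_1=-2, c_4=1, c_5=3.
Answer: u(x, t) = -2exp(-t)sin(x) + exp(-16t)sin(4x) + 3exp(-25t)sin(5x)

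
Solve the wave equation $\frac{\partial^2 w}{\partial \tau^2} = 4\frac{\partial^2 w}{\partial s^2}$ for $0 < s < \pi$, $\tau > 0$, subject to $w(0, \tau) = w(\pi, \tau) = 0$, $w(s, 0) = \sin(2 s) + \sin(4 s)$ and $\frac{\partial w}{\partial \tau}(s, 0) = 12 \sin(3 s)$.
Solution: Separating variables: $w = \sum [A_n \cos(\omega_n \tau) + B_n \sin(\omega_n \tau)] \sin(ns)$, $\omega_n = 2n$. From ICs ($B_n$ = velocity coefficient / $\omega_n$): $A_2=1, A_4=1, B_3=2$.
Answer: $w(s, \tau) = 2 \sin(6 \tau) \sin(3 s) + \sin(2 s) \cos(4 \tau) + \sin(4 s) \cos(8 \tau)$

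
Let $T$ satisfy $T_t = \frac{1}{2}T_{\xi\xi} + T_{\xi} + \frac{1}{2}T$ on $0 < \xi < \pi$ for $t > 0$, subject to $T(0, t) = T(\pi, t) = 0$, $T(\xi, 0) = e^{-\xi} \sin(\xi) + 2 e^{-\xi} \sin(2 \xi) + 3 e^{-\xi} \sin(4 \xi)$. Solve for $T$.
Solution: Substitute $T = e^{-\xi}u$.
Then $T_{\xi} = e^{-\xi}(u_{\xi} - u)$, $T_{\xi\xi} = e^{-\xi}(u_{\xi\xi} - 2u_{\xi} + u)$, $T_t = e^{-\xi}u_t$; substituting and dividing by $e^{-\xi}$, the lower-order terms cancel: $u_t = \frac{1}{2}u_{\xi\xi}$ (standard heat equation).
Data for $u$: $u(\xi,0) = e^{\xi}T(\xi,0) = \sin(\xi) + 2 \sin(2 \xi) + 3 \sin(4 \xi)$. The boundary conditions carry over: $u(0,t) = u(\pi,t) = 0$.
Separating variables: $u = \sum c_n e^{-n^2t/2} \sin(n\xi)$. From $u(\xi,0) = \sin(\xi) + 2 \sin(2 \xi) + 3 \sin(4 \xi)$: $c_1=1, c_2=2, c_4=3$.
So $u(\xi,t) = 2 e^{-2 t} \sin(2 \xi) + 3 e^{-8 t} \sin(4 \xi) + e^{-t/2} \sin(\xi)$, and $T(\xi,t) = e^{-\xi}u(\xi,t)$.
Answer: $T(\xi, t) = 2 e^{-\xi} e^{-2 t} \sin(2 \xi) + 3 e^{-\xi} e^{-8 t} \sin(4 \xi) + e^{-\xi} e^{-t/2} \sin(\xi)$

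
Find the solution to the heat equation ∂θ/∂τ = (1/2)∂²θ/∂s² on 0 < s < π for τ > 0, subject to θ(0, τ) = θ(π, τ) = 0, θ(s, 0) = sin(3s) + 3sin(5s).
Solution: Using separation of variables θ = X(s)G(τ):
Eigenfunctions: sin(ns), n = 1, 2, 3, ...
General solution: θ(s, τ) = Σ c_n sin(ns) exp(-n² τ/2)
Matching θ(s,0) = sin(3s) + 3sin(5s) term by term: c_3=1, c_5=3.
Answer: θ(s, τ) = exp(-9τ/2)sin(3s) + 3exp(-25τ/2)sin(5s)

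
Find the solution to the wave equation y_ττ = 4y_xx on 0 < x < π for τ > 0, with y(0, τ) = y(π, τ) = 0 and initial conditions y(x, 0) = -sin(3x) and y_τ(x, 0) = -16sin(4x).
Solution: Separating variables: y = Σ [A_n cos(ω_n τ) + B_n sin(ω_n τ)] sin(nx), ω_n = 2n. From ICs (B_n = velocity coefficient / ω_n): A_3=-1, B_4=-2.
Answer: y(x, τ) = -sin(3x)cos(6τ) - 2sin(4x)sin(8τ)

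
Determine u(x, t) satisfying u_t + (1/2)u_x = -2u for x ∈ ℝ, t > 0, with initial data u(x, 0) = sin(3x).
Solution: Substitute u = exp(-2t)w, i.e. w = exp(2t)u.
By the product rule, u_t = exp(-2t)(w_t - 2w), u_x = exp(-2t)w_x.
Substituting into the PDE and dividing by exp(-2t): w_t - 2w + (1/2)w_x = -2w.
The lower-order terms cancel, leaving the standard advection equation w_t + (1/2)w_x = 0.
Initial data for w: w(x,0) = u(x,0) = sin(3x).
Solve for w:
  By method of characteristics (waves move right with speed 1/2):
  Along characteristics x - (1/2)t = const, w is constant, so w(x,t) = f(x - (1/2)t) with f = w(·, 0).
Hence w(x,t) = -sin(3t/2 - 3x).
Transform back: u(x,t) = exp(-2t)w(x,t).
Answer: u(x, t) = -exp(-2t)sin(3t/2 - 3x)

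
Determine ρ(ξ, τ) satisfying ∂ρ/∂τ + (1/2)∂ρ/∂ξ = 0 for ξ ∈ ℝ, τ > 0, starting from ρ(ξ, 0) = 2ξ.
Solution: By method of characteristics (waves move right with speed 1/2):
Along characteristics ξ - (1/2)τ = const, ρ is constant, so ρ(ξ,τ) = f(ξ - (1/2)τ) with f = ρ(·, 0).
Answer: ρ(ξ, τ) = 2ξ - τ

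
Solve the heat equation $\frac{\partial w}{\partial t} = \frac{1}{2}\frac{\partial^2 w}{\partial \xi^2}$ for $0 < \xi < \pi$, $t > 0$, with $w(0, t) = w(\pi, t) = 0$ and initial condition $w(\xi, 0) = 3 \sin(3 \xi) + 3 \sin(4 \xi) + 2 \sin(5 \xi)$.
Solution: Using separation of variables $w = X(\xi)T(t)$:
Eigenfunctions: $\sin(n\xi)$, $n = 1, 2, 3, \ldots$
General solution: $w(\xi, t) = \sum c_n \sin(n\xi) e^{-n^2 t/2}$
Matching $w(\xi,0) = 3 \sin(3 \xi) + 3 \sin(4 \xi) + 2 \sin(5 \xi)$ term by term: $c_3=3, c_4=3, c_5=2$.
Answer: $w(\xi, t) = 3 e^{-8 t} \sin(4 \xi) + 3 e^{-9 t/2} \sin(3 \xi) + 2 e^{-25 t/2} \sin(5 \xi)$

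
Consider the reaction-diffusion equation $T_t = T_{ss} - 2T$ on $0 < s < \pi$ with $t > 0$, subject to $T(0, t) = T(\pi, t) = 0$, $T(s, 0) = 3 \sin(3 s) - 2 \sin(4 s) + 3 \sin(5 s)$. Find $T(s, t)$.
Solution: Substitute $T = e^{-2t}u$.
Then $T_t = e^{-2t}(u_t - 2u)$, $T_{ss} = e^{-2t}u_{ss}$; substituting and dividing by $e^{-2t}$, the lower-order terms cancel: $u_t = u_{ss}$ (standard heat equation).
Data for $u$: $u(s,0) = T(s,0) = 3 \sin(3 s) - 2 \sin(4 s) + 3 \sin(5 s)$. The boundary conditions carry over: $u(0,t) = u(\pi,t) = 0$.
Separating variables: $u = \sum c_n e^{-n^2t} \sin(ns)$. From $u(s,0) = 3 \sin(3 s) - 2 \sin(4 s) + 3 \sin(5 s)$: $c_3=3, c_4=-2, c_5=3$.
So $u(s,t) = 3 e^{-9 t} \sin(3 s) - 2 e^{-16 t} \sin(4 s) + 3 e^{-25 t} \sin(5 s)$, and $T(s,t) = e^{-2t}u(s,t)$.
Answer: $T(s, t) = 3 e^{-11 t} \sin(3 s) - 2 e^{-18 t} \sin(4 s) + 3 e^{-27 t} \sin(5 s)$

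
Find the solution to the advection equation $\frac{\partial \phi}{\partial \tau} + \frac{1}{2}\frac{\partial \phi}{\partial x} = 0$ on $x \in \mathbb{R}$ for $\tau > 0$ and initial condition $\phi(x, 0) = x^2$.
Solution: By characteristics ($dx/d\tau = 1/2$), $\phi(x,\tau) = f(x - \frac{1}{2}\tau)$ with $f = \phi( \cdot , 0)$.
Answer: $\phi(x, \tau) = \frac{1}{4} \tau^2 -  \tau x + x^2$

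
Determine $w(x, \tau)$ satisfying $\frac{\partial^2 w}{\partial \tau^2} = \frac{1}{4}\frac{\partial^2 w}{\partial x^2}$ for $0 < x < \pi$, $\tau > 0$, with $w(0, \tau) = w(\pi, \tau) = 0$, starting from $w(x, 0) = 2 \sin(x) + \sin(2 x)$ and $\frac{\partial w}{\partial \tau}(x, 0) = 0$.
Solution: Using separation of variables $w = X(x)T(\tau)$:
Eigenfunctions: $\sin(nx)$, $n = 1, 2, 3, \ldots$
General solution: $w(x, \tau) = \sum [A_n \cos(n \tau/2) + B_n \sin(n \tau/2)] \sin(nx)$
From $w(x,0) = 2 \sin(x) + \sin(2 x)$: $A_1=2, A_2=1$. From $w_{\tau}(x,0) = 0$: all $B_n = 0$.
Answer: $w(x, \tau) = 2 \sin(x) \cos(\tau/2) + \sin(2 x) \cos(\tau)$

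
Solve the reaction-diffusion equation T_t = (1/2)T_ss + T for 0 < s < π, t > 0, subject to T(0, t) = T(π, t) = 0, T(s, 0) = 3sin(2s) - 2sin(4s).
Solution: Substitute T = exp(t)u, i.e. u = exp(-t)T.
By the product rule, T_t = exp(t)(u_t + u), T_ss = exp(t)u_ss.
Substituting into the PDE and dividing by exp(t): u_t + u = (1/2)u_ss + u.
The lower-order terms cancel, leaving the standard heat equation u_t = (1/2)u_ss.
Initial data for u: u(s,0) = T(s,0) = 3sin(2s) - 2sin(4s). The boundary conditions carry over: u(0,t) = u(π,t) = 0.
Solve for u:
  Using separation of variables u = X(s)G(t):
  Eigenfunctions: sin(ns), n = 1, 2, 3, ...
  General solution: u(s, t) = Σ c_n sin(ns) exp(-n² t/2)
  Matching u(s,0) = 3sin(2s) - 2sin(4s) term by term: c_2=3, c_4=-2.
Hence u(s,t) = 3exp(-2t)sin(2s) - 2exp(-8t)sin(4s).
Transform back: T(s,t) = exp(t)u(s,t).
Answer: T(s, t) = 3exp(-t)sin(2s) - 2exp(-7t)sin(4s)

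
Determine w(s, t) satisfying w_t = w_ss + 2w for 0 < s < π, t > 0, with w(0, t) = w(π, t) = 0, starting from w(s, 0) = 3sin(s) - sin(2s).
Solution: Substitute w = exp(2t)u, i.e. u = exp(-2t)w.
By the product rule, w_t = exp(2t)(u_t + 2u), w_ss = exp(2t)u_ss.
Substituting into the PDE and dividing by exp(2t): u_t + 2u = u_ss + 2u.
The lower-order terms cancel, leaving the standard heat equation u_t = u_ss.
Initial data for u: u(s,0) = w(s,0) = 3sin(s) - sin(2s). The boundary conditions carry over: u(0,t) = u(π,t) = 0.
Solve for u:
  Using separation of variables u = X(s)T(t):
  Eigenfunctions: sin(ns), n = 1, 2, 3, ...
  General solution: u(s, t) = Σ c_n sin(ns) exp(-n² t)
  Matching u(s,0) = 3sin(s) - sin(2s) term by term: c_1=3, c_2=-1.
Hence u(s,t) = 3exp(-t)sin(s) - exp(-4t)sin(2s).
Transform back: w(s,t) = exp(2t)u(s,t).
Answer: w(s, t) = 3exp(t)sin(s) - exp(-2t)sin(2s)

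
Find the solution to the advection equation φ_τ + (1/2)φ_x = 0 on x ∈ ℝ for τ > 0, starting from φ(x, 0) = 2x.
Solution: By characteristics (dx/dτ = 1/2), φ(x,τ) = f(x - (1/2)τ) with f = φ(·, 0).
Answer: φ(x, τ) = 2x - τ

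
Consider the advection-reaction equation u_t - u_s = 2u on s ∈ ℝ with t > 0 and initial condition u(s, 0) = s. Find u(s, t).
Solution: Substitute u = exp(2t)w.
Then u_t = exp(2t)(w_t + 2w), u_s = exp(2t)w_s; substituting and dividing by exp(2t), the lower-order terms cancel: w_t - w_s = 0 (standard advection equation).
Data for w: w(s,0) = u(s,0) = s.
By characteristics (ds/dt = -1), w(s,t) = f(s + t) with f = w(·, 0).
So w(s,t) = s + t, and u(s,t) = exp(2t)w(s,t).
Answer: u(s, t) = sexp(2t) + texp(2t)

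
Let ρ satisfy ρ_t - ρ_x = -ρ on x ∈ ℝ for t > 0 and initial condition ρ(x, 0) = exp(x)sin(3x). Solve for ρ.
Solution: Substitute ρ = exp(x)u.
Then ρ_x = exp(x)(u_x + u), ρ_t = exp(x)u_t; substituting and dividing by exp(x), the lower-order terms cancel: u_t - u_x = 0 (standard advection equation).
Data for u: u(x,0) = exp(-x)ρ(x,0) = sin(3x).
By characteristics (dx/dt = -1), u(x,t) = f(x + t) with f = u(·, 0).
So u(x,t) = sin(3t + 3x), and ρ(x,t) = exp(x)u(x,t).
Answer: ρ(x, t) = exp(x)sin(3t + 3x)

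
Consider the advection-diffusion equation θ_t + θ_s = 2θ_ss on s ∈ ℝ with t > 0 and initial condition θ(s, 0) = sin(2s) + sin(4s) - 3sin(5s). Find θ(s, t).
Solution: Moving frame: η = s - t, σ = t, θ = u(η,σ), so θ_t = u_σ - u_η and θ_ss = u_ηη.
Hence θ_t + θ_s = u_σ and the PDE becomes the heat equation u_σ = 2u_ηη on η ∈ ℝ.
Initial data: u(η,0) = θ(η,0) = sin(2η) + sin(4η) - 3sin(5η). Each mode sin(nη) decays as exp(-2n²σ) on ℝ, so u(η,σ) = Σ c_n exp(-2n²σ) sin(nη) with c_2=1, c_4=1, c_5=-3: u(η,σ) = exp(-8σ)sin(2η) + exp(-32σ)sin(4η) - 3exp(-50σ)sin(5η).
Substituting back: θ(s,t) = u(s - t, t).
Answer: θ(s, t) = exp(-8t)sin(2s - 2t) + exp(-32t)sin(4s - 4t) - 3exp(-50t)sin(5s - 5t)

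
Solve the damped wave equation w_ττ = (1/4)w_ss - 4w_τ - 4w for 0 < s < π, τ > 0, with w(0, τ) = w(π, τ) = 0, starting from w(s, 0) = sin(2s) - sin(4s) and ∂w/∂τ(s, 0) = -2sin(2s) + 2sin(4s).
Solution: Substitute w = exp(-2τ)u, i.e. u = exp(2τ)w.
By the product rule, w_τ = exp(-2τ)(u_τ - 2u), w_ττ = exp(-2τ)(u_ττ - 4u_τ + 4u), w_ss = exp(-2τ)u_ss.
Substituting into the PDE and dividing by exp(-2τ): u_ττ - 4u_τ + 4u = (1/4)u_ss - 4(u_τ - 2u) - 4u.
The lower-order terms cancel, leaving the standard wave equation u_ττ = (1/4)u_ss.
Initial data for u: u(s,0) = w(s,0) = sin(2s) - sin(4s); u_τ(s,0) = w_τ(s,0) + 2w(s,0) = 0. The boundary conditions carry over: u(0,τ) = u(π,τ) = 0.
Solve for u:
  Using separation of variables u = X(s)T(τ):
  Eigenfunctions: sin(ns), n = 1, 2, 3, ...
  General solution: u(s, τ) = Σ [A_n cos(n τ/2) + B_n sin(n τ/2)] sin(ns)
  From u(s,0) = sin(2s) - sin(4s): A_2=1, A_4=-1. From u_τ(s,0) = 0: all B_n = 0.
Hence u(s,τ) = sin(2s)cos(τ) - sin(4s)cos(2τ).
Transform back: w(s,τ) = exp(-2τ)u(s,τ).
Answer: w(s, τ) = exp(-2τ)sin(2s)cos(τ) - exp(-2τ)sin(4s)cos(2τ)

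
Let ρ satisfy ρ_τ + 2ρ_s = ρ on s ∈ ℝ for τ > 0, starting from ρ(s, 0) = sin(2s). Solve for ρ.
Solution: Substitute ρ = exp(τ)u.
Then ρ_τ = exp(τ)(u_τ + u), ρ_s = exp(τ)u_s; substituting and dividing by exp(τ), the lower-order terms cancel: u_τ + 2u_s = 0 (standard advection equation).
Data for u: u(s,0) = ρ(s,0) = sin(2s).
By characteristics (ds/dτ = 2), u(s,τ) = f(s - 2τ) with f = u(·, 0).
So u(s,τ) = sin(2s - 4τ), and ρ(s,τ) = exp(τ)u(s,τ).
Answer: ρ(s, τ) = exp(τ)sin(2s - 4τ)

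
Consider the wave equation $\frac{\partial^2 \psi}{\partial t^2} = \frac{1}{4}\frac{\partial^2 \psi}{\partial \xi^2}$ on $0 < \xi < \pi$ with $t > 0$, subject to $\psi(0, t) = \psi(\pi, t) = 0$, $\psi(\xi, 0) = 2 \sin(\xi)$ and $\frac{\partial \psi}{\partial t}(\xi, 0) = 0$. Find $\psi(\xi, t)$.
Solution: Separating variables: $\psi = \sum [A_n \cos(\omega_n t) + B_n \sin(\omega_n t)] \sin(n\xi)$, $\omega_n = n/2$. From ICs: $A_1=2$.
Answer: $\psi(\xi, t) = 2 \sin(\xi) \cos(t/2)$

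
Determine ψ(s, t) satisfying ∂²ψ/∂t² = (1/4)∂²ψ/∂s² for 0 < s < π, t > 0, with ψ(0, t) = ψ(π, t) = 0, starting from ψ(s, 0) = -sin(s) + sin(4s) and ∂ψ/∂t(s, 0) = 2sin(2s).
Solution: Separating variables: ψ = Σ [A_n cos(ω_n t) + B_n sin(ω_n t)] sin(ns), ω_n = n/2. From ICs (B_n = velocity coefficient / ω_n): A_1=-1, A_4=1, B_2=2.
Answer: ψ(s, t) = -sin(s)cos(t/2) + 2sin(2s)sin(t) + sin(4s)cos(2t)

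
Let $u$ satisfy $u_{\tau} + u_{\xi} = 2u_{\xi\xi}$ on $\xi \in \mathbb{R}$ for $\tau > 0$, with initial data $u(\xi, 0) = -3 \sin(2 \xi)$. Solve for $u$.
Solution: Change to a moving frame: let $\eta = \xi - \tau$, $\sigma = \tau$ and write $u(\xi,\tau) = w(\eta,\sigma)$.
By the chain rule $u_{\tau} = w_{\sigma} - w_{\eta}$, $u_{\xi} = w_{\eta}$, $u_{\xi\xi} = w_{\eta\eta}$.
Then $u_{\tau} + u_{\xi} = w_{\sigma}$: the advection term cancels and the PDE becomes the heat equation $w_{\sigma} = 2w_{\eta\eta}$ on $\eta \in \mathbb{R}$.
Initial data: $w(\eta,0) = u(\eta,0) = -3 \sin(2 \eta)$.
On $\eta \in \mathbb{R}$ each mode satisfies $(\sin(n\eta))'' = -n^2 \sin(n\eta)$, so $e^{-2n^2\sigma} \sin(n\eta)$ solves the heat equation; by superposition $w(\eta,\sigma) = \sum c_n e^{-2n^2\sigma} \sin(n\eta)$.
Reading off the coefficients: $c_2=-3$, so $w(\eta,\sigma) = -3 e^{-8 \sigma} \sin(2 \eta)$.
Substituting back $\eta = \xi - \tau$, $\sigma = \tau$: $u(\xi,\tau) = w(\xi - \tau, \tau)$.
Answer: $u(\xi, \tau) = 3 e^{-8 \tau} \sin(2 \tau - 2 \xi)$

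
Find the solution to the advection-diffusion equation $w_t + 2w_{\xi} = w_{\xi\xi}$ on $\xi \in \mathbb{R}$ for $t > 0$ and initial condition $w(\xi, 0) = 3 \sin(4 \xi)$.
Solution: Moving frame: $\eta = \xi - 2t$, $\sigma = t$, $w = u(\eta,\sigma)$, so $w_t = u_{\sigma} - 2u_{\eta}$ and $w_{\xi\xi} = u_{\eta\eta}$.
Hence $w_t + 2w_{\xi} = u_{\sigma}$ and the PDE becomes the heat equation $u_{\sigma} = u_{\eta\eta}$ on $\eta \in \mathbb{R}$.
Initial data: $u(\eta,0) = w(\eta,0) = 3 \sin(4 \eta)$. Each mode $\sin(n\eta)$ decays as $e^{-n^2\sigma}$ on $\mathbb{R}$, so $u(\eta,\sigma) = \sum c_n e^{-n^2\sigma} \sin(n\eta)$ with $c_4=3$: $u(\eta,\sigma) = 3 e^{-16 \sigma} \sin(4 \eta)$.
Substituting back: $w(\xi,t) = u(\xi - 2t, t)$.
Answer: $w(\xi, t) = 3 e^{-16 t} \sin(4 \xi - 8 t)$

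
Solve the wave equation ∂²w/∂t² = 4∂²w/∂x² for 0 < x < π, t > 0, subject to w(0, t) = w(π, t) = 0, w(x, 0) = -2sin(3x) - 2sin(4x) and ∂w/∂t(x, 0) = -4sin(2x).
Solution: Separating variables: w = Σ [A_n cos(ω_n t) + B_n sin(ω_n t)] sin(nx), ω_n = 2n. From ICs (B_n = velocity coefficient / ω_n): A_3=-2, A_4=-2, B_2=-1.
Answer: w(x, t) = -sin(4t)sin(2x) - 2sin(3x)cos(6t) - 2sin(4x)cos(8t)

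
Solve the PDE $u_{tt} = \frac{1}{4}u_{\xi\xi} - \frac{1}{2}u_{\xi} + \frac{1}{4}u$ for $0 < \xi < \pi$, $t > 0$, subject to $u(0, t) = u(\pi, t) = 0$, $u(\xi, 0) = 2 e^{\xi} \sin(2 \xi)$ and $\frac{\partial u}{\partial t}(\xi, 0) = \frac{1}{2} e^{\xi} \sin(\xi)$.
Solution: Substitute $u = e^{\xi}w$, i.e. $w = e^{-\xi}u$.
By the product rule, $u_{\xi} = e^{\xi}(w_{\xi} + w)$, $u_{\xi\xi} = e^{\xi}(w_{\xi\xi} + 2w_{\xi} + w)$, $u_{tt} = e^{\xi}w_{tt}$.
Substituting into the PDE and dividing by $e^{\xi}$: $w_{tt} = \frac{1}{4}(w_{\xi\xi} + 2w_{\xi} + w) - \frac{1}{2}(w_{\xi} + w) + \frac{1}{4}w$.
The lower-order terms cancel, leaving the standard wave equation $w_{tt} = \frac{1}{4}w_{\xi\xi}$.
Initial data for $w$: $w(\xi,0) = e^{-\xi}u(\xi,0) = 2 \sin(2 \xi)$; $w_t(\xi,0) = e^{-\xi}u_t(\xi,0) = \frac{1}{2} \sin(\xi)$. The boundary conditions carry over: $w(0,t) = w(\pi,t) = 0$.
Solve for $w$:
  Using separation of variables $w = X(\xi)T(t)$:
  Eigenfunctions: $\sin(n\xi)$, $n = 1, 2, 3, \ldots$
  General solution: $w(\xi, t) = \sum [A_n \cos(n t/2) + B_n \sin(n t/2)] \sin(n\xi)$
  From $w(\xi,0) = 2 \sin(2 \xi)$: $A_2=2$. From $w_t(\xi,0) = \frac{1}{2} \sin(\xi)$, using $w_t(\xi,0) = \sum \omega_n B_n \sin(n\xi)$ with $\omega_n = n/2$: $B_1 = (1/2)/(1/2) = 1$.
Hence $w(\xi,t) = \sin(t/2) \sin(\xi) + 2 \sin(2 \xi) \cos(t)$.
Transform back: $u(\xi,t) = e^{\xi}w(\xi,t)$.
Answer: $u(\xi, t) = e^{\xi} \sin(\xi) \sin(t/2) + 2 e^{\xi} \sin(2 \xi) \cos(t)$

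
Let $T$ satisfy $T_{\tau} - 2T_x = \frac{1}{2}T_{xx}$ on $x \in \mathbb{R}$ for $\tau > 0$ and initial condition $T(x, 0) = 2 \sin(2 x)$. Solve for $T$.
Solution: Change to a moving frame: let $\eta = x + 2\tau$, $\sigma = \tau$ and write $T(x,\tau) = u(\eta,\sigma)$.
By the chain rule $T_{\tau} = u_{\sigma} + 2u_{\eta}$, $T_x = u_{\eta}$, $T_{xx} = u_{\eta\eta}$.
Then $T_{\tau} - 2T_x = u_{\sigma}$: the advection term cancels and the PDE becomes the heat equation $u_{\sigma} = \frac{1}{2}u_{\eta\eta}$ on $\eta \in \mathbb{R}$.
Initial data: $u(\eta,0) = T(\eta,0) = 2 \sin(2 \eta)$.
On $\eta \in \mathbb{R}$ each mode satisfies $(\sin(n\eta))'' = -n^2 \sin(n\eta)$, so $e^{-n^2\sigma/2} \sin(n\eta)$ solves the heat equation; by superposition $u(\eta,\sigma) = \sum c_n e^{-n^2\sigma/2} \sin(n\eta)$.
Reading off the coefficients: $c_2=2$, so $u(\eta,\sigma) = 2 e^{-2 \sigma} \sin(2 \eta)$.
Substituting back $\eta = x + 2\tau$, $\sigma = \tau$: $T(x,\tau) = u(x + 2\tau, \tau)$.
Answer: $T(x, \tau) = 2 e^{-2 \tau} \sin(4 \tau + 2 x)$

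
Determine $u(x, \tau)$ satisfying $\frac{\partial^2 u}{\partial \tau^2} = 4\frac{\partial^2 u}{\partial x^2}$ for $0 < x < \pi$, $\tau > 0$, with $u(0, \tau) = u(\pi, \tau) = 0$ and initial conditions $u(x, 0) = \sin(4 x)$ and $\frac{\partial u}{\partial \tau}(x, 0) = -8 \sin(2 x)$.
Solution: Using separation of variables $u = X(x)T(\tau)$:
Eigenfunctions: $\sin(nx)$, $n = 1, 2, 3, \ldots$
General solution: $u(x, \tau) = \sum [A_n \cos(2n \tau) + B_n \sin(2n \tau)] \sin(nx)$
From $u(x,0) = \sin(4 x)$: $A_4=1$. From $u_{\tau}(x,0) = -8 \sin(2 x)$, using $u_{\tau}(x,0) = \sum \omega_n B_n \sin(nx)$ with $\omega_n = 2n$: $B_2 = (-8)/4 = -2$.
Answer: $u(x, \tau) = -2 \sin(4 \tau) \sin(2 x) + \sin(4 x) \cos(8 \tau)$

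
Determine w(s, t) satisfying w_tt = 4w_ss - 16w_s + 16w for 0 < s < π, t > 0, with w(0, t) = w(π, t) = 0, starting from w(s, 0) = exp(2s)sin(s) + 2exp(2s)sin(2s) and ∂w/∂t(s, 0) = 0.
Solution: Substitute w = exp(2s)u.
Then w_s = exp(2s)(u_s + 2u), w_ss = exp(2s)(u_ss + 4u_s + 4u), w_tt = exp(2s)u_tt; substituting and dividing by exp(2s), the lower-order terms cancel: u_tt = 4u_ss (standard wave equation).
Data for u: u(s,0) = exp(-2s)w(s,0) = sin(s) + 2sin(2s); u_t(s,0) = exp(-2s)w_t(s,0) = 0. The boundary conditions carry over: u(0,t) = u(π,t) = 0.
Separating variables: u = Σ [A_n cos(ω_n t) + B_n sin(ω_n t)] sin(ns), ω_n = 2n. From ICs: A_1=1, A_2=2.
So u(s,t) = sin(s)cos(2t) + 2sin(2s)cos(4t), and w(s,t) = exp(2s)u(s,t).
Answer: w(s, t) = exp(2s)sin(s)cos(2t) + 2exp(2s)sin(2s)cos(4t)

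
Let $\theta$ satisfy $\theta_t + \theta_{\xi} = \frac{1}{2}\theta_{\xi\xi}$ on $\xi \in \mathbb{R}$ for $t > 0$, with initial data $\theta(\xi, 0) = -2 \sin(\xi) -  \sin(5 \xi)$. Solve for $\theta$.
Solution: Change to a moving frame: let $\eta = \xi - t$, $\sigma = t$ and write $\theta(\xi,t) = u(\eta,\sigma)$.
By the chain rule $\theta_t = u_{\sigma} - u_{\eta}$, $\theta_{\xi} = u_{\eta}$, $\theta_{\xi\xi} = u_{\eta\eta}$.
Then $\theta_t + \theta_{\xi} = u_{\sigma}$: the advection term cancels and the PDE becomes the heat equation $u_{\sigma} = \frac{1}{2}u_{\eta\eta}$ on $\eta \in \mathbb{R}$.
Initial data: $u(\eta,0) = \theta(\eta,0) = -2 \sin(\eta) - \sin(5 \eta)$.
On $\eta \in \mathbb{R}$ each mode satisfies $(\sin(n\eta))'' = -n^2 \sin(n\eta)$, so $e^{-n^2\sigma/2} \sin(n\eta)$ solves the heat equation; by superposition $u(\eta,\sigma) = \sum c_n e^{-n^2\sigma/2} \sin(n\eta)$.
Reading off the coefficients: $c_1=-2, c_5=-1$, so $u(\eta,\sigma) = -2 e^{-\sigma/2} \sin(\eta) - e^{-25 \sigma/2} \sin(5 \eta)$.
Substituting back $\eta = \xi - t$, $\sigma = t$: $\theta(\xi,t) = u(\xi - t, t)$.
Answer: $\theta(\xi, t) = -2 e^{-t/2} \sin(\xi - t) -  e^{-25 t/2} \sin(5 \xi - 5 t)$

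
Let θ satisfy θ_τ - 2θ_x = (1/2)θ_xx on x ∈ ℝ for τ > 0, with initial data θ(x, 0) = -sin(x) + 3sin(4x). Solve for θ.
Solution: Change to a moving frame: let η = x + 2τ, σ = τ and write θ(x,τ) = u(η,σ).
By the chain rule θ_τ = u_σ + 2u_η, θ_x = u_η, θ_xx = u_ηη.
Then θ_τ - 2θ_x = u_σ: the advection term cancels and the PDE becomes the heat equation u_σ = (1/2)u_ηη on η ∈ ℝ.
Initial data: u(η,0) = θ(η,0) = -sin(η) + 3sin(4η).
On η ∈ ℝ each mode satisfies (sin(nη))″ = -n² sin(nη), so exp(-n²σ/2) sin(nη) solves the heat equation; by superposition u(η,σ) = Σ c_n exp(-n²σ/2) sin(nη).
Reading off the coefficients: c_1=-1, c_4=3, so u(η,σ) = 3exp(-8σ)sin(4η) - exp(-σ/2)sin(η).
Substituting back η = x + 2τ, σ = τ: θ(x,τ) = u(x + 2τ, τ).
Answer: θ(x, τ) = 3exp(-8τ)sin(4x + 8τ) - exp(-τ/2)sin(x + 2τ)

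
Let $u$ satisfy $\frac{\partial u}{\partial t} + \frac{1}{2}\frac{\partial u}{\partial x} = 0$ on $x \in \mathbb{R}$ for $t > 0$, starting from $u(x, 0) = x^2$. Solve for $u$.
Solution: By characteristics ($dx/dt = 1/2$), $u(x,t) = f(x - \frac{1}{2}t)$ with $f = u( \cdot , 0)$.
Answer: $u(x, t) = \frac{1}{4} t^2 -  t x + x^2$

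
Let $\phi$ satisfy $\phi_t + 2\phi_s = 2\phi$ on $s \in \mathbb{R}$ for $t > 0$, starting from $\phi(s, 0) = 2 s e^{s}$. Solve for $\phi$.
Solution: Substitute $\phi = e^{s}u$, i.e. $u = e^{-s}\phi$.
By the product rule, $\phi_s = e^{s}(u_s + u)$, $\phi_t = e^{s}u_t$.
Substituting into the PDE and dividing by $e^{s}$: $u_t + 2(u_s + u) = 2u$.
The lower-order terms cancel, leaving the standard advection equation $u_t + 2u_s = 0$.
Initial data for $u$: $u(s,0) = e^{-s}\phi(s,0) = 2 s$.
Solve for $u$:
  By method of characteristics (waves move right with speed 2):
  Along characteristics $s - 2t =$ const, $u$ is constant, so $u(s,t) = f(s - 2t)$ with $f = u( \cdot , 0)$.
Hence $u(s,t) = 2 s - 4 t$.
Transform back: $\phi(s,t) = e^{s}u(s,t)$.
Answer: $\phi(s, t) = 2 s e^{s} - 4 t e^{s}$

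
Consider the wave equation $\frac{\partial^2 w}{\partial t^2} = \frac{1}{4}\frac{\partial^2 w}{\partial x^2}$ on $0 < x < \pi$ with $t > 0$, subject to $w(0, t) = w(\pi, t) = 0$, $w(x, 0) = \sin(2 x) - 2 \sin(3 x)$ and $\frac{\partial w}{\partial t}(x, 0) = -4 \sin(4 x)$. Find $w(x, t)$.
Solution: Separating variables: $w = \sum [A_n \cos(\omega_n t) + B_n \sin(\omega_n t)] \sin(nx)$, $\omega_n = n/2$. From ICs ($B_n$ = velocity coefficient / $\omega_n$): $A_2=1, A_3=-2, B_4=-2$.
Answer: $w(x, t) = -2 \sin(2 t) \sin(4 x) + \sin(2 x) \cos(t) - 2 \sin(3 x) \cos(3 t/2)$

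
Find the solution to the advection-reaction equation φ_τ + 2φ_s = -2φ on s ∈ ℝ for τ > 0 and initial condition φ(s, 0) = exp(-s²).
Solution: Substitute φ = exp(-2τ)u, i.e. u = exp(2τ)φ.
By the product rule, φ_τ = exp(-2τ)(u_τ - 2u), φ_s = exp(-2τ)u_s.
Substituting into the PDE and dividing by exp(-2τ): u_τ - 2u + 2u_s = -2u.
The lower-order terms cancel, leaving the standard advection equation u_τ + 2u_s = 0.
Initial data for u: u(s,0) = φ(s,0) = exp(-s²).
Solve for u:
  By method of characteristics (waves move right with speed 2):
  Along characteristics s - 2τ = const, u is constant, so u(s,τ) = f(s - 2τ) with f = u(·, 0).
Hence u(s,τ) = exp(-(s - 2τ)²).
Transform back: φ(s,τ) = exp(-2τ)u(s,τ).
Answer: φ(s, τ) = exp(-2τ)exp(-(s - 2τ)²)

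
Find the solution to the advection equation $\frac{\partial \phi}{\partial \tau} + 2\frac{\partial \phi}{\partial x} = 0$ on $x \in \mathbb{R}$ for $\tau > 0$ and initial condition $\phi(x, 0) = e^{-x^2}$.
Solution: By characteristics ($dx/d\tau = 2$), $\phi(x,\tau) = f(x - 2\tau)$ with $f = \phi( \cdot , 0)$.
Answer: $\phi(x, \tau) = e^{-(-2 \tau + x)^2}$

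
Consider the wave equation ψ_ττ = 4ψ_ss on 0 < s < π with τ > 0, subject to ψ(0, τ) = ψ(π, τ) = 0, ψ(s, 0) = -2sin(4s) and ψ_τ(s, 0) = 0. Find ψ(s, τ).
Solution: Separating variables: ψ = Σ [A_n cos(ω_n τ) + B_n sin(ω_n τ)] sin(ns), ω_n = 2n. From ICs: A_4=-2.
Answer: ψ(s, τ) = -2sin(4s)cos(8τ)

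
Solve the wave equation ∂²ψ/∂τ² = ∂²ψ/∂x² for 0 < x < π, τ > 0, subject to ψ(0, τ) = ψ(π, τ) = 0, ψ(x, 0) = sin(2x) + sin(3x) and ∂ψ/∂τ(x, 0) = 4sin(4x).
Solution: Using separation of variables ψ = X(x)T(τ):
Eigenfunctions: sin(nx), n = 1, 2, 3, ...
General solution: ψ(x, τ) = Σ [A_n cos(n τ) + B_n sin(n τ)] sin(nx)
From ψ(x,0) = sin(2x) + sin(3x): A_2=1, A_3=1. From ψ_τ(x,0) = 4sin(4x), using ψ_τ(x,0) = Σ ω_n B_n sin(nx) with ω_n = n: B_4 = 4/4 = 1.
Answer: ψ(x, τ) = sin(2x)cos(2τ) + sin(3x)cos(3τ) + sin(4x)sin(4τ)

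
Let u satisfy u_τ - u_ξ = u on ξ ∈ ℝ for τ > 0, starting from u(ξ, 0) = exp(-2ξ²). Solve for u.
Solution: Substitute u = exp(τ)w.
Then u_τ = exp(τ)(w_τ + w), u_ξ = exp(τ)w_ξ; substituting and dividing by exp(τ), the lower-order terms cancel: w_τ - w_ξ = 0 (standard advection equation).
Data for w: w(ξ,0) = u(ξ,0) = exp(-2ξ²).
By characteristics (dξ/dτ = -1), w(ξ,τ) = f(ξ + τ) with f = w(·, 0).
So w(ξ,τ) = exp(-2(ξ + τ)²), and u(ξ,τ) = exp(τ)w(ξ,τ).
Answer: u(ξ, τ) = exp(τ)exp(-2(ξ + τ)²)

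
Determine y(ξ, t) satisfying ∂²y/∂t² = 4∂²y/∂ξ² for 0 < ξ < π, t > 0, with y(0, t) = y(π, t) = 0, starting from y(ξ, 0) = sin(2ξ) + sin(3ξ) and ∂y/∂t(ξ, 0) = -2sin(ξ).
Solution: Using separation of variables y = X(ξ)T(t):
Eigenfunctions: sin(nξ), n = 1, 2, 3, ...
General solution: y(ξ, t) = Σ [A_n cos(2n t) + B_n sin(2n t)] sin(nξ)
From y(ξ,0) = sin(2ξ) + sin(3ξ): A_2=1, A_3=1. From y_t(ξ,0) = -2sin(ξ), using y_t(ξ,0) = Σ ω_n B_n sin(nξ) with ω_n = 2n: B_1 = (-2)/2 = -1.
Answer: y(ξ, t) = -sin(2t)sin(ξ) + sin(2ξ)cos(4t) + sin(3ξ)cos(6t)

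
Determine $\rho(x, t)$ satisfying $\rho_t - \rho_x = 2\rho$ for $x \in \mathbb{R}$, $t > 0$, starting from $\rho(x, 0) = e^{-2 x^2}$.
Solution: Substitute $\rho = e^{2t}u$.
Then $\rho_t = e^{2t}(u_t + 2u)$, $\rho_x = e^{2t}u_x$; substituting and dividing by $e^{2t}$, the lower-order terms cancel: $u_t - u_x = 0$ (standard advection equation).
Data for $u$: $u(x,0) = \rho(x,0) = e^{-2 x^2}$.
By characteristics ($dx/dt = -1$), $u(x,t) = f(x + t)$ with $f = u( \cdot , 0)$.
So $u(x,t) = e^{-2 (t + x)^2}$, and $\rho(x,t) = e^{2t}u(x,t)$.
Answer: $\rho(x, t) = e^{2 t} e^{-2 (t + x)^2}$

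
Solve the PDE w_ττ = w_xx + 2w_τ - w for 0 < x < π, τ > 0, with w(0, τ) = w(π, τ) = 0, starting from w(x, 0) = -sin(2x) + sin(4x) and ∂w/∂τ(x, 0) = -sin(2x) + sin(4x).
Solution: Substitute w = exp(τ)u.
Then w_τ = exp(τ)(u_τ + u), w_ττ = exp(τ)(u_ττ + 2u_τ + u), w_xx = exp(τ)u_xx; substituting and dividing by exp(τ), the lower-order terms cancel: u_ττ = u_xx (standard wave equation).
Data for u: u(x,0) = w(x,0) = -sin(2x) + sin(4x); u_τ(x,0) = w_τ(x,0) - w(x,0) = 0. The boundary conditions carry over: u(0,τ) = u(π,τ) = 0.
Separating variables: u = Σ [A_n cos(ω_n τ) + B_n sin(ω_n τ)] sin(nx), ω_n = n. From ICs: A_2=-1, A_4=1.
So u(x,τ) = -sin(2x)cos(2τ) + sin(4x)cos(4τ), and w(x,τ) = exp(τ)u(x,τ).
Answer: w(x, τ) = -exp(τ)sin(2x)cos(2τ) + exp(τ)sin(4x)cos(4τ)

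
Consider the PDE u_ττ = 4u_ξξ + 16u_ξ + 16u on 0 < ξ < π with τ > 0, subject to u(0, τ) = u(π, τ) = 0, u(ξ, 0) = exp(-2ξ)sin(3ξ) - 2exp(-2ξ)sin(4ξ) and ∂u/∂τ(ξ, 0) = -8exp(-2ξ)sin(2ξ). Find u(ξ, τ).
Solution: Substitute u = exp(-2ξ)w, i.e. w = exp(2ξ)u.
By the product rule, u_ξ = exp(-2ξ)(w_ξ - 2w), u_ξξ = exp(-2ξ)(w_ξξ - 4w_ξ + 4w), u_ττ = exp(-2ξ)w_ττ.
Substituting into the PDE and dividing by exp(-2ξ): w_ττ = 4(w_ξξ - 4w_ξ + 4w) + 16(w_ξ - 2w) + 16w.
The lower-order terms cancel, leaving the standard wave equation w_ττ = 4w_ξξ.
Initial data for w: w(ξ,0) = exp(2ξ)u(ξ,0) = sin(3ξ) - 2sin(4ξ); w_τ(ξ,0) = exp(2ξ)u_τ(ξ,0) = -8sin(2ξ). The boundary conditions carry over: w(0,τ) = w(π,τ) = 0.
Solve for w:
  Using separation of variables w = X(ξ)T(τ):
  Eigenfunctions: sin(nξ), n = 1, 2, 3, ...
  General solution: w(ξ, τ) = Σ [A_n cos(2n τ) + B_n sin(2n τ)] sin(nξ)
  From w(ξ,0) = sin(3ξ) - 2sin(4ξ): A_3=1, A_4=-2. From w_τ(ξ,0) = -8sin(2ξ), using w_τ(ξ,0) = Σ ω_n B_n sin(nξ) with ω_n = 2n: B_2 = (-8)/4 = -2.
Hence w(ξ,τ) = -2sin(2ξ)sin(4τ) + sin(3ξ)cos(6τ) - 2sin(4ξ)cos(8τ).
Transform back: u(ξ,τ) = exp(-2ξ)w(ξ,τ).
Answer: u(ξ, τ) = -2exp(-2ξ)sin(2ξ)sin(4τ) + exp(-2ξ)sin(3ξ)cos(6τ) - 2exp(-2ξ)sin(4ξ)cos(8τ)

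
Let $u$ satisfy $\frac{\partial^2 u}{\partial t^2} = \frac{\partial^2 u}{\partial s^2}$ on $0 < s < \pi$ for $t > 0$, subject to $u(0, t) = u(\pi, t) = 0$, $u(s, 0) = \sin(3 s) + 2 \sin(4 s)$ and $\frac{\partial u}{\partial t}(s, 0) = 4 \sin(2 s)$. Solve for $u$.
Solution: Separating variables: $u = \sum [A_n \cos(\omega_n t) + B_n \sin(\omega_n t)] \sin(ns)$, $\omega_n = n$. From ICs ($B_n$ = velocity coefficient / $\omega_n$): $A_3=1, A_4=2, B_2=2$.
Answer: $u(s, t) = 2 \sin(2 s) \sin(2 t) + \sin(3 s) \cos(3 t) + 2 \sin(4 s) \cos(4 t)$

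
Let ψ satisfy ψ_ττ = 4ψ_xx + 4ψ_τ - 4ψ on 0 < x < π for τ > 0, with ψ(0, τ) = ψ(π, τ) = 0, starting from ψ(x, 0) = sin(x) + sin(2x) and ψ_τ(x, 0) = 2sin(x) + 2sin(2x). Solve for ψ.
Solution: Substitute ψ = exp(2τ)u.
Then ψ_τ = exp(2τ)(u_τ + 2u), ψ_ττ = exp(2τ)(u_ττ + 4u_τ + 4u), ψ_xx = exp(2τ)u_xx; substituting and dividing by exp(2τ), the lower-order terms cancel: u_ττ = 4u_xx (standard wave equation).
Data for u: u(x,0) = ψ(x,0) = sin(x) + sin(2x); u_τ(x,0) = ψ_τ(x,0) - 2ψ(x,0) = 0. The boundary conditions carry over: u(0,τ) = u(π,τ) = 0.
Separating variables: u = Σ [A_n cos(ω_n τ) + B_n sin(ω_n τ)] sin(nx), ω_n = 2n. From ICs: A_1=1, A_2=1.
So u(x,τ) = sin(x)cos(2τ) + sin(2x)cos(4τ), and ψ(x,τ) = exp(2τ)u(x,τ).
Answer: ψ(x, τ) = exp(2τ)sin(x)cos(2τ) + exp(2τ)sin(2x)cos(4τ)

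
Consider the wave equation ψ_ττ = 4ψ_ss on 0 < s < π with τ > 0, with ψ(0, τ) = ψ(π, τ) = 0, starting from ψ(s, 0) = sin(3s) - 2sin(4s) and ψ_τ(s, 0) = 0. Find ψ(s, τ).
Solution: Separating variables: ψ = Σ [A_n cos(ω_n τ) + B_n sin(ω_n τ)] sin(ns), ω_n = 2n. From ICs: A_3=1, A_4=-2.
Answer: ψ(s, τ) = sin(3s)cos(6τ) - 2sin(4s)cos(8τ)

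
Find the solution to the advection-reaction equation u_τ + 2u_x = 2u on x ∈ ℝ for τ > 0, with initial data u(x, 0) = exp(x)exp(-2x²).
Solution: Substitute u = exp(x)w.
Then u_x = exp(x)(w_x + w), u_τ = exp(x)w_τ; substituting and dividing by exp(x), the lower-order terms cancel: w_τ + 2w_x = 0 (standard advection equation).
Data for w: w(x,0) = exp(-x)u(x,0) = exp(-2x²).
By characteristics (dx/dτ = 2), w(x,τ) = f(x - 2τ) with f = w(·, 0).
So w(x,τ) = exp(-2(x - 2τ)²), and u(x,τ) = exp(x)w(x,τ).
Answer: u(x, τ) = exp(x)exp(-2(x - 2τ)²)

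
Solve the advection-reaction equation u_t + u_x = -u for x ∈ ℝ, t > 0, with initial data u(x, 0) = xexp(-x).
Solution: Substitute u = exp(-x)w.
Then u_x = exp(-x)(w_x - w), u_t = exp(-x)w_t; substituting and dividing by exp(-x), the lower-order terms cancel: w_t + w_x = 0 (standard advection equation).
Data for w: w(x,0) = exp(x)u(x,0) = x.
By characteristics (dx/dt = 1), w(x,t) = f(x - t) with f = w(·, 0).
So w(x,t) = -t + x, and u(x,t) = exp(-x)w(x,t).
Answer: u(x, t) = -texp(-x) + xexp(-x)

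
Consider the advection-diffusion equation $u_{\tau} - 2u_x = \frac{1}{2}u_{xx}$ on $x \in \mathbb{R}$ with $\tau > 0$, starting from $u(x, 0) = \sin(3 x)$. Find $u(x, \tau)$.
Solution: Moving frame: $\eta = x + 2\tau$, $\sigma = \tau$, $u = w(\eta,\sigma)$, so $u_{\tau} = w_{\sigma} + 2w_{\eta}$ and $u_{xx} = w_{\eta\eta}$.
Hence $u_{\tau} - 2u_x = w_{\sigma}$ and the PDE becomes the heat equation $w_{\sigma} = \frac{1}{2}w_{\eta\eta}$ on $\eta \in \mathbb{R}$.
Initial data: $w(\eta,0) = u(\eta,0) = \sin(3 \eta)$. Each mode $\sin(n\eta)$ decays as $e^{-n^2\sigma/2}$ on $\mathbb{R}$, so $w(\eta,\sigma) = \sum c_n e^{-n^2\sigma/2} \sin(n\eta)$ with $c_3=1$: $w(\eta,\sigma) = e^{-9 \sigma/2} \sin(3 \eta)$.
Substituting back: $u(x,\tau) = w(x + 2\tau, \tau)$.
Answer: $u(x, \tau) = e^{-9 \tau/2} \sin(6 \tau + 3 x)$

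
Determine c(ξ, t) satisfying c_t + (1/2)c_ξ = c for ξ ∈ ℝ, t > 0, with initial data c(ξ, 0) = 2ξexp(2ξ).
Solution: Substitute c = exp(2ξ)u.
Then c_ξ = exp(2ξ)(u_ξ + 2u), c_t = exp(2ξ)u_t; substituting and dividing by exp(2ξ), the lower-order terms cancel: u_t + (1/2)u_ξ = 0 (standard advection equation).
Data for u: u(ξ,0) = exp(-2ξ)c(ξ,0) = 2ξ.
By characteristics (dξ/dt = 1/2), u(ξ,t) = f(ξ - (1/2)t) with f = u(·, 0).
So u(ξ,t) = -t + 2ξ, and c(ξ,t) = exp(2ξ)u(ξ,t).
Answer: c(ξ, t) = -texp(2ξ) + 2ξexp(2ξ)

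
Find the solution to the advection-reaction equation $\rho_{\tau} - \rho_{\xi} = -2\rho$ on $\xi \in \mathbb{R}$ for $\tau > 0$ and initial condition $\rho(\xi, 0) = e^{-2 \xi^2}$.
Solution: Substitute $\rho = e^{-2\tau}u$.
Then $\rho_{\tau} = e^{-2\tau}(u_{\tau} - 2u)$, $\rho_{\xi} = e^{-2\tau}u_{\xi}$; substituting and dividing by $e^{-2\tau}$, the lower-order terms cancel: $u_{\tau} - u_{\xi} = 0$ (standard advection equation).
Data for $u$: $u(\xi,0) = \rho(\xi,0) = e^{-2 \xi^2}$.
By characteristics ($d\xi/d\tau = -1$), $u(\xi,\tau) = f(\xi + \tau)$ with $f = u( \cdot , 0)$.
So $u(\xi,\tau) = e^{-2 (\xi + \tau)^2}$, and $\rho(\xi,\tau) = e^{-2\tau}u(\xi,\tau)$.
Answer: $\rho(\xi, \tau) = e^{-2 \tau} e^{-2 (\tau + \xi)^2}$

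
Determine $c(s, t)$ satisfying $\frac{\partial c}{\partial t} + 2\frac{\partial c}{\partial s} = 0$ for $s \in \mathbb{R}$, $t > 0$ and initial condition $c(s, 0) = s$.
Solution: By method of characteristics (waves move right with speed 2):
Along characteristics $s - 2t =$ const, $c$ is constant, so $c(s,t) = f(s - 2t)$ with $f = c( \cdot , 0)$.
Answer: $c(s, t) = s - 2 t$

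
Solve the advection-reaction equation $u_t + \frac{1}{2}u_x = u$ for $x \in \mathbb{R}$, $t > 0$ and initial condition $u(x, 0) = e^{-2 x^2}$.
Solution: Substitute $u = e^{t}w$.
Then $u_t = e^{t}(w_t + w)$, $u_x = e^{t}w_x$; substituting and dividing by $e^{t}$, the lower-order terms cancel: $w_t + \frac{1}{2}w_x = 0$ (standard advection equation).
Data for $w$: $w(x,0) = u(x,0) = e^{-2 x^2}$.
By characteristics ($dx/dt = 1/2$), $w(x,t) = f(x - \frac{1}{2}t)$ with $f = w( \cdot , 0)$.
So $w(x,t) = e^{-2 (-t/2 + x)^2}$, and $u(x,t) = e^{t}w(x,t)$.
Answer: $u(x, t) = e^{t} e^{-2 (-t/2 + x)^2}$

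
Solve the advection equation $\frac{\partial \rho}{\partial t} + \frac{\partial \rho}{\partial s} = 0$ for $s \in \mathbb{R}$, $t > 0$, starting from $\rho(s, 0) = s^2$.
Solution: By characteristics ($ds/dt = 1$), $\rho(s,t) = f(s - t)$ with $f = \rho( \cdot , 0)$.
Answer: $\rho(s, t) = s^2 - 2 s t + t^2$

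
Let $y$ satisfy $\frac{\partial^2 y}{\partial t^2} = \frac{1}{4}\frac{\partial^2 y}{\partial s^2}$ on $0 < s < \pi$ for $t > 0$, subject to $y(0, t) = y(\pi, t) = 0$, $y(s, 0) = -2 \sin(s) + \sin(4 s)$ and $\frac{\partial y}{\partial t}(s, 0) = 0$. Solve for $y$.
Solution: Using separation of variables $y = X(s)T(t)$:
Eigenfunctions: $\sin(ns)$, $n = 1, 2, 3, \ldots$
General solution: $y(s, t) = \sum [A_n \cos(n t/2) + B_n \sin(n t/2)] \sin(ns)$
From $y(s,0) = -2 \sin(s) + \sin(4 s)$: $A_1=-2, A_4=1$. From $y_t(s,0) = 0$: all $B_n = 0$.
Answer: $y(s, t) = -2 \sin(s) \cos(t/2) + \sin(4 s) \cos(2 t)$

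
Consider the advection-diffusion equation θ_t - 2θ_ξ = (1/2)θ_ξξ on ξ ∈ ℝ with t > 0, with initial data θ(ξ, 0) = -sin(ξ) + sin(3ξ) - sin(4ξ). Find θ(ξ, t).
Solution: Change to a moving frame: let η = ξ + 2t, σ = t and write θ(ξ,t) = u(η,σ).
By the chain rule θ_t = u_σ + 2u_η, θ_ξ = u_η, θ_ξξ = u_ηη.
Then θ_t - 2θ_ξ = u_σ: the advection term cancels and the PDE becomes the heat equation u_σ = (1/2)u_ηη on η ∈ ℝ.
Initial data: u(η,0) = θ(η,0) = -sin(η) + sin(3η) - sin(4η).
On η ∈ ℝ each mode satisfies (sin(nη))″ = -n² sin(nη), so exp(-n²σ/2) sin(nη) solves the heat equation; by superposition u(η,σ) = Σ c_n exp(-n²σ/2) sin(nη).
Reading off the coefficients: c_1=-1, c_3=1, c_4=-1, so u(η,σ) = -exp(-8σ)sin(4η) - exp(-σ/2)sin(η) + exp(-9σ/2)sin(3η).
Substituting back η = ξ + 2t, σ = t: θ(ξ,t) = u(ξ + 2t, t).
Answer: θ(ξ, t) = -exp(-8t)sin(8t + 4ξ) - exp(-t/2)sin(2t + ξ) + exp(-9t/2)sin(6t + 3ξ)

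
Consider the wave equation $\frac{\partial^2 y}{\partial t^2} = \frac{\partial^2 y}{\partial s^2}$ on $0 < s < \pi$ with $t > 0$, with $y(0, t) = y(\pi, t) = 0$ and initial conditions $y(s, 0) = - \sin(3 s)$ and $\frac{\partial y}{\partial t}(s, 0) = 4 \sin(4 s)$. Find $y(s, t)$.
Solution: Using separation of variables $y = X(s)T(t)$:
Eigenfunctions: $\sin(ns)$, $n = 1, 2, 3, \ldots$
General solution: $y(s, t) = \sum [A_n \cos(n t) + B_n \sin(n t)] \sin(ns)$
From $y(s,0) = - \sin(3 s)$: $A_3=-1$. From $y_t(s,0) = 4 \sin(4 s)$, using $y_t(s,0) = \sum \omega_n B_n \sin(ns)$ with $\omega_n = n$: $B_4 = 4/4 = 1$.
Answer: $y(s, t) = - \sin(3 s) \cos(3 t) + \sin(4 s) \sin(4 t)$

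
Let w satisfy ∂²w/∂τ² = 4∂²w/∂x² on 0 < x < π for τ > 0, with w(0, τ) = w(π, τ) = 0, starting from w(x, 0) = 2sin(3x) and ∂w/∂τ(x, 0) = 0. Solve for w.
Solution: Separating variables: w = Σ [A_n cos(ω_n τ) + B_n sin(ω_n τ)] sin(nx), ω_n = 2n. From ICs: A_3=2.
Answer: w(x, τ) = 2sin(3x)cos(6τ)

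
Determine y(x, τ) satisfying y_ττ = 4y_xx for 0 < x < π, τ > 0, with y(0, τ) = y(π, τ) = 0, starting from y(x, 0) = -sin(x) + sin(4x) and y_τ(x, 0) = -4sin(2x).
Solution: Separating variables: y = Σ [A_n cos(ω_n τ) + B_n sin(ω_n τ)] sin(nx), ω_n = 2n. From ICs (B_n = velocity coefficient / ω_n): A_1=-1, A_4=1, B_2=-1.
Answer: y(x, τ) = -sin(x)cos(2τ) - sin(2x)sin(4τ) + sin(4x)cos(8τ)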